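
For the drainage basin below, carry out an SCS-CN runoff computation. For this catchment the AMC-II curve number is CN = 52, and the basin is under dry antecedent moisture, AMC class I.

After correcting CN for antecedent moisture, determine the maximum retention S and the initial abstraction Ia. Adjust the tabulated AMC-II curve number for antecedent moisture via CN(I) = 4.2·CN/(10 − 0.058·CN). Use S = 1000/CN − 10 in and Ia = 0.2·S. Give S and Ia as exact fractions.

S = 2000/91 in ≈ 21.978 in; Ia = 400/91 in ≈ 4.396 in

Adjust CN=52 to AMC I: 4.2·52/(10 − 0.058·52) → (1092/5) ÷ (873/125) = 9100/291 ≈ 31.271
S = 1000/(9100/291) − 10 = 2000/91 in ≈ 21.978 in
Ia = 0.2S: 0.2·21.978 = 4.396 in (exactly 400/91)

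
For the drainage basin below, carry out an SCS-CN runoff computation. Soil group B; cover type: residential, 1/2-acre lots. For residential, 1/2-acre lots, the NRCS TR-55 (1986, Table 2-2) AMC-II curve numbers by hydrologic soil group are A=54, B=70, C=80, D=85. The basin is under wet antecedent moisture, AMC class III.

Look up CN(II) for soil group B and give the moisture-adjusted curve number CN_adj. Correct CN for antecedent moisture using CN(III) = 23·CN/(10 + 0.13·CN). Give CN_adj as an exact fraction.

NRCS table: residential, 1/2-acre lots, soil group B → CN(II) = 70
Adjust CN=70 to AMC III: 23·70/(10 + 0.13·70) → 1610 ÷ (191/10) = 16100/191 ≈ 84.293

CN_adj = 16100/191 ≈ 84.293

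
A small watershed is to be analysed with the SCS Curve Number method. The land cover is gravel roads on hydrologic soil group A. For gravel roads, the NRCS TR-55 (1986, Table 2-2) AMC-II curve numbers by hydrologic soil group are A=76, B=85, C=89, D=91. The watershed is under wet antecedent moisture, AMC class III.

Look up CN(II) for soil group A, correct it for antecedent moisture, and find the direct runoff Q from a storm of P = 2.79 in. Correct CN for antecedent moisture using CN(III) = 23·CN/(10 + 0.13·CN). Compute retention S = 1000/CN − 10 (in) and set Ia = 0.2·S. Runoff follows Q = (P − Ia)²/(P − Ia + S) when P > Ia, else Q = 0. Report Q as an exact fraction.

Q = 4027688643/2475211700 in ≈ 1.627 in

NRCS table: gravel roads, soil group A → CN(II) = 76
Adjust CN=76 to AMC III: 23·76/(10 + 0.13·76) → 1748 ÷ (497/25) = 43700/497 ≈ 87.928
Retention S: 1000/CN − 10 with CN=87.928 → S = 600/437 ≈ 1.373 in
Ia = 0.2S: 0.2·1.373 = 0.275 in (exactly 120/437)
Excess rainfall: 2.790 − 0.275 = 2.515 in; P > Ia so Q > 0
Q: (109923/43700)² ÷ (169923/43700) = 4027688643/2475211700 in (≈ 1.627 in)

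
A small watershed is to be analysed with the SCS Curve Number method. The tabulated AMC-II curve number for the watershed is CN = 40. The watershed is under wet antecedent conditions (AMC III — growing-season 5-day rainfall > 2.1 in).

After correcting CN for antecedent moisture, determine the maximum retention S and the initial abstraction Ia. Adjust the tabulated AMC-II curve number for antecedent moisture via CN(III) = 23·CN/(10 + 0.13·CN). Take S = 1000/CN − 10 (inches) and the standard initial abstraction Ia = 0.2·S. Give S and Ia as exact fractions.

Wet (AMC III): CN(III) = 23·40/(10 + 0.13·40) = 920/(76/5) = 1150/19 ≈ 60.526
Retention S: 1000/CN − 10 with CN=60.526 → S = 150/23 ≈ 6.522 in
Ia = 0.2S: 0.2·6.522 = 1.304 in (exactly 30/23)

S = 150/23 in ≈ 6.522 in; Ia = 30/23 in ≈ 1.304 in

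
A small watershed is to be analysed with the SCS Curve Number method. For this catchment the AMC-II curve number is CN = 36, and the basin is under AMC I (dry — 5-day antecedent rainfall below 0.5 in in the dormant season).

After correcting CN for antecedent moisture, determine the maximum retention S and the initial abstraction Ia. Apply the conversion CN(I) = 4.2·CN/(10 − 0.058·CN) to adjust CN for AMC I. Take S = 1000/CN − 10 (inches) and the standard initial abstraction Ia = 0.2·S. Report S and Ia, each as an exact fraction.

S = 8000/189 in ≈ 42.328 in; Ia = 1600/189 in ≈ 8.466 in

Dry (AMC I): CN(I) = 4.2·36/(10 − 0.058·36) = (756/5)/(989/125) = 18900/989 ≈ 19.110
Max retention: S = 1000/(18900/989) − 10 = 8000/189 in (≈ 42.328 in)
Ia = 0.2S: 0.2·42.328 = 8.466 in (exactly 1600/189)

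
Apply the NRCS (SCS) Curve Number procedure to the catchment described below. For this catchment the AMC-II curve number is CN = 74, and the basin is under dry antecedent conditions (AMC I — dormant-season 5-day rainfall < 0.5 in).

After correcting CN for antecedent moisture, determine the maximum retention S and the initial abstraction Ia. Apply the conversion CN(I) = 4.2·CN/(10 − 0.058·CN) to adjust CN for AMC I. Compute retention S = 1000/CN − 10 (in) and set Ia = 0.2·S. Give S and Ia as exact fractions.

Adjust CN=74 to AMC I: 4.2·74/(10 − 0.058·74) → (1554/5) ÷ (1427/250) = 77700/1427 ≈ 54.450
Retention S: 1000/CN − 10 with CN=54.450 → S = 6500/777 ≈ 8.366 in
Ia = 0.2S: 0.2·8.366 = 1.673 in (exactly 1300/777)

S = 6500/777 in ≈ 8.366 in; Ia = 1300/777 in ≈ 1.673 in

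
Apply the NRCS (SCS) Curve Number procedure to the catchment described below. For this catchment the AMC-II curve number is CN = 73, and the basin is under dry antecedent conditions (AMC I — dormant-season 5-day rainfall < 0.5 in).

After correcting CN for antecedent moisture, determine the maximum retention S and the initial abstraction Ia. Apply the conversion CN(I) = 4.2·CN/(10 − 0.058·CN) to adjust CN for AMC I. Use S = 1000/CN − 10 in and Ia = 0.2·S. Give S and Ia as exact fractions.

S = 4500/511 in ≈ 8.806 in; Ia = 900/511 in ≈ 1.761 in

Adjust CN=73 to AMC I: 4.2·73/(10 − 0.058·73) → (1533/5) ÷ (2883/500) = 51100/961 ≈ 53.174
Max retention: S = 1000/(51100/961) − 10 = 4500/511 in (≈ 8.806 in)
Initial abstraction Ia = S/5 = (4500/511)/5 = 900/511 ≈ 1.761 in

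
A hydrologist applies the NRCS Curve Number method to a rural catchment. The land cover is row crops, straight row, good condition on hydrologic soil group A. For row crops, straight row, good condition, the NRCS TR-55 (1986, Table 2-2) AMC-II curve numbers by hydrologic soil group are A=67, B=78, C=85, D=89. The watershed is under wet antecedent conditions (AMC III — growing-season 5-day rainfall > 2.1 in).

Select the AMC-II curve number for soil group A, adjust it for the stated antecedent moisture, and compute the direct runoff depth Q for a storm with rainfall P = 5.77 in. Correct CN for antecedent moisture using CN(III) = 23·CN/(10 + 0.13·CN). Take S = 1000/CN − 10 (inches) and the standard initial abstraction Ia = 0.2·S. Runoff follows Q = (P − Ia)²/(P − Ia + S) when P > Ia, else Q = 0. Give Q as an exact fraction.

Q = 677587446649/177701493700 in ≈ 3.813 in

NRCS table: row crops, straight row, good condition, soil group A → CN(II) = 67
Adjust CN=67 to AMC III: 23·67/(10 + 0.13·67) → 1541 ÷ (1871/100) = 154100/1871 ≈ 82.362
Retention S: 1000/CN − 10 with CN=82.362 → S = 3300/1541 ≈ 2.141 in
Ia = 0.2S: 0.2·2.141 = 0.428 in (exactly 660/1541)
Excess rainfall: 5.770 − 0.428 = 5.342 in; P > Ia so Q > 0
Q = (823157/154100)²/((823157/154100) + 3300/1541) = (677587446649/23746810000)/(1153157/154100) = 677587446649/177701493700 in ≈ 3.813 in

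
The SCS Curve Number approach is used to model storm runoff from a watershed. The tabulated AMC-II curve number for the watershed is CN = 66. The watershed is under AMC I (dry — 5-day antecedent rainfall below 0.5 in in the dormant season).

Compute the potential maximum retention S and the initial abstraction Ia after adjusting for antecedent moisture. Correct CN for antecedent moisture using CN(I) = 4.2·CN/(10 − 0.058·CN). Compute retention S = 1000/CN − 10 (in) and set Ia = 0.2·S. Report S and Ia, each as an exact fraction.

S = 8500/693 in ≈ 12.266 in; Ia = 1700/693 in ≈ 2.453 in

CN(I) from CN(II)=66: (4.2·66)/(10 − 0.058·66) = 69300/1543 ≈ 44.913
Max retention: S = 1000/(69300/1543) − 10 = 8500/693 in (≈ 12.266 in)
Initial abstraction Ia = S/5 = (8500/693)/5 = 1700/693 ≈ 2.453 in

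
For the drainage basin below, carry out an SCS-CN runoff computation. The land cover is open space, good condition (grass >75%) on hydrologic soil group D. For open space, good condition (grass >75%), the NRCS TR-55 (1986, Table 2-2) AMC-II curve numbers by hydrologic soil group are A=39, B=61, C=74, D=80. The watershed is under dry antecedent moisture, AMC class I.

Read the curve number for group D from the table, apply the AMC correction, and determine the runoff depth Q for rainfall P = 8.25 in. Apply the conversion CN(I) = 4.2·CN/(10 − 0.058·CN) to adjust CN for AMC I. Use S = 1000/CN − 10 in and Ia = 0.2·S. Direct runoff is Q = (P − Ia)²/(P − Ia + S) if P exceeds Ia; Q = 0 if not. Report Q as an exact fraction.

Q = 351649/91812 in ≈ 3.830 in

NRCS table: open space, good condition (grass >75%), soil group D → CN(II) = 80
CN(I) from CN(II)=80: (4.2·80)/(10 − 0.058·80) = 4200/67 ≈ 62.687
S = 1000/(4200/67) − 10 = 125/21 in ≈ 5.952 in
Ia = 0.2S: 0.2·5.952 = 1.190 in (exactly 25/21)
Since P=8.250 > Ia=1.190: effective rainfall P−Ia = 593/84 in
Runoff Q = (P−Ia)²/(P−Ia+S) = (7.060)²/(7.060+5.952) = 351649/91812 ≈ 3.830 in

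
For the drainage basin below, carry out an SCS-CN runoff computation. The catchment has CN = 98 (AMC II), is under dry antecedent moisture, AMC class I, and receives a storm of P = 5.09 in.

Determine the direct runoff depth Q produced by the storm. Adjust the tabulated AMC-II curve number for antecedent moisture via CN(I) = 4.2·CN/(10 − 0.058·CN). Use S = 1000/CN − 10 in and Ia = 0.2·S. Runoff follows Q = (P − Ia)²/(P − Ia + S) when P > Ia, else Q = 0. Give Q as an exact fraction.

Q = 263950365121/58011006900 in ≈ 4.550 in

Adjust CN=98 to AMC I: 4.2·98/(10 − 0.058·98) → (2058/5) ÷ (1079/250) = 102900/1079 ≈ 95.366
Retention S: 1000/CN − 10 with CN=95.366 → S = 500/1029 ≈ 0.486 in
Ia = 0.2S: 0.2·0.486 = 0.097 in (exactly 100/1029)
Since P=5.090 > Ia=0.097: effective rainfall P−Ia = 513761/102900 in
Q: (513761/102900)² ÷ (563761/102900) = 263950365121/58011006900 in (≈ 4.550 in)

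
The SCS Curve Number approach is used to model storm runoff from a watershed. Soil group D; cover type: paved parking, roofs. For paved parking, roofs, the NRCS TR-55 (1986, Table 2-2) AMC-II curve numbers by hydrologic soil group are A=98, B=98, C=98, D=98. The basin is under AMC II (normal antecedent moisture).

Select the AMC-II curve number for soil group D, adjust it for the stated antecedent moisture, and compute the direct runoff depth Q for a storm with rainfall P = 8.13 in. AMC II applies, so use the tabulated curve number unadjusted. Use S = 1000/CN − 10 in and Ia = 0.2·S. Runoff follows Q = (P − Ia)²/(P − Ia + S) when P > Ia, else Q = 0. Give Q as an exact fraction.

Q = 1571091769/199121300 in ≈ 7.890 in

NRCS table: paved parking, roofs, soil group D → CN(II) = 98
Average conditions: CN = 98 (no AMC adjustment).
S = 1000/98 − 10 = 10/49 in ≈ 0.204 in
Ia = 0.2S: 0.2·0.204 = 0.041 in (exactly 2/49)
Since P=8.130 > Ia=0.041: effective rainfall P−Ia = 39637/4900 in
Q = (39637/4900)²/((39637/4900) + 10/49) = (1571091769/24010000)/(40637/4900) = 1571091769/199121300 in ≈ 7.890 in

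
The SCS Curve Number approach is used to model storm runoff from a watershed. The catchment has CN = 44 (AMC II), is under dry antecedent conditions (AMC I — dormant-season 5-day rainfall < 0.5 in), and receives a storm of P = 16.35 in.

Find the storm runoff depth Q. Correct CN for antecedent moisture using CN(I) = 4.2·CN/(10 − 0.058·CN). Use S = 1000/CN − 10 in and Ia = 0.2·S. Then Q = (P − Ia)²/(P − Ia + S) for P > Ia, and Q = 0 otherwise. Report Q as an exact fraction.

Q = 46117681/17682060 in ≈ 2.608 in

Adjust CN=44 to AMC I: 4.2·44/(10 − 0.058·44) → (924/5) ÷ (931/125) = 3300/133 ≈ 24.812
S = 1000/(3300/133) − 10 = 1000/33 in ≈ 30.303 in
Ia = 0.2S: 0.2·30.303 = 6.061 in (exactly 200/33)
Since P=16.350 > Ia=6.061: effective rainfall P−Ia = 6791/660 in
Q: (6791/660)² ÷ (26791/660) = 46117681/17682060 in (≈ 2.608 in)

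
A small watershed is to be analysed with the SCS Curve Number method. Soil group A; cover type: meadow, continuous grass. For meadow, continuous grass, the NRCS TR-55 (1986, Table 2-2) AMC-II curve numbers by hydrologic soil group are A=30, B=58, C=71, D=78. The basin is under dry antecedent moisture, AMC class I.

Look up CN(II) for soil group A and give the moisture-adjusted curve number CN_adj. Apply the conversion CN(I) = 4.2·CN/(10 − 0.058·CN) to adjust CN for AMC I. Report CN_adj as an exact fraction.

CN_adj = 900/59 ≈ 15.254

NRCS table: meadow, continuous grass, soil group A → CN(II) = 30
CN(I) from CN(II)=30: (4.2·30)/(10 − 0.058·30) = 900/59 ≈ 15.254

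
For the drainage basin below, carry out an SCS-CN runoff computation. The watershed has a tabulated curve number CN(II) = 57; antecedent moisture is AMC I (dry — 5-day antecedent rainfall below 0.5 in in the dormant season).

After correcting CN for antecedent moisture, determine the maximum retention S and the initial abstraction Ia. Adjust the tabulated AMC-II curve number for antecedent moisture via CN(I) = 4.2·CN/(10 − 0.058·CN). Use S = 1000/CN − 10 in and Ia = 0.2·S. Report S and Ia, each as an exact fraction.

S = 21500/1197 in ≈ 17.962 in; Ia = 4300/1197 in ≈ 3.592 in

CN(I) from CN(II)=57: (4.2·57)/(10 − 0.058·57) = 119700/3347 ≈ 35.763
Max retention: S = 1000/(119700/3347) − 10 = 21500/1197 in (≈ 17.962 in)
Ia = 0.2S: 0.2·17.962 = 3.592 in (exactly 4300/1197)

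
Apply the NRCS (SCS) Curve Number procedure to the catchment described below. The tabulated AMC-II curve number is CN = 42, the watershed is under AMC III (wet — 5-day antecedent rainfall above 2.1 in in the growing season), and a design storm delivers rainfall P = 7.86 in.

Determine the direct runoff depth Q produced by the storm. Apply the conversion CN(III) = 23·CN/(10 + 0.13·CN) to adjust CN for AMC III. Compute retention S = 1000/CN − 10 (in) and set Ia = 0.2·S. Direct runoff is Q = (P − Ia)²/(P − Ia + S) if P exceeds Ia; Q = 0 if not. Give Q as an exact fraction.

CN(III) from CN(II)=42: (23·42)/(10 + 0.13·42) = 48300/773 ≈ 62.484
Max retention: S = 1000/(48300/773) − 10 = 2900/483 in (≈ 6.004 in)
Ia = 0.2S: 0.2·6.004 = 1.201 in (exactly 580/483)
P − Ia = 7.860 − 1.201 = 160819/24150 ≈ 6.659 in (> 0, runoff occurs)
Q: (160819/24150)² ÷ (305819/24150) = 25862750761/7385528850 in (≈ 3.502 in)

Q = 25862750761/7385528850 in ≈ 3.502 in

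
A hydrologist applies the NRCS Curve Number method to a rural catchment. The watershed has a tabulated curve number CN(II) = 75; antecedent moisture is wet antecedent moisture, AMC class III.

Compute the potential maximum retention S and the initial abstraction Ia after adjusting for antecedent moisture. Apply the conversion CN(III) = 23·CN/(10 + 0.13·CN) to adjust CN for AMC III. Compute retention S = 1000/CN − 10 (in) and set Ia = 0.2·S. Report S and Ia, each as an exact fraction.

Adjust CN=75 to AMC III: 23·75/(10 + 0.13·75) → 1725 ÷ (79/4) = 6900/79 ≈ 87.342
Retention S: 1000/CN − 10 with CN=87.342 → S = 100/69 ≈ 1.449 in
Ia = 0.2·(100/69) = 20/69 in ≈ 0.290 in

S = 100/69 in ≈ 1.449 in; Ia = 20/69 in ≈ 0.290 in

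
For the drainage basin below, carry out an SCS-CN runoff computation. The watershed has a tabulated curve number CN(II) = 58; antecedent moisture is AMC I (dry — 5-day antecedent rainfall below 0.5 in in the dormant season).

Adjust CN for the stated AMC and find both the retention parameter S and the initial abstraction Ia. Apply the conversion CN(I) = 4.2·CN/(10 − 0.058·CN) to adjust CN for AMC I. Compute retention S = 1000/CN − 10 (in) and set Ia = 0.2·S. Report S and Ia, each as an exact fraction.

Dry (AMC I): CN(I) = 4.2·58/(10 − 0.058·58) = (1218/5)/(1659/250) = 2900/79 ≈ 36.709
Retention S: 1000/CN − 10 with CN=36.709 → S = 500/29 ≈ 17.241 in
Ia = 0.2S: 0.2·17.241 = 3.448 in (exactly 100/29)

S = 500/29 in ≈ 17.241 in; Ia = 100/29 in ≈ 3.448 in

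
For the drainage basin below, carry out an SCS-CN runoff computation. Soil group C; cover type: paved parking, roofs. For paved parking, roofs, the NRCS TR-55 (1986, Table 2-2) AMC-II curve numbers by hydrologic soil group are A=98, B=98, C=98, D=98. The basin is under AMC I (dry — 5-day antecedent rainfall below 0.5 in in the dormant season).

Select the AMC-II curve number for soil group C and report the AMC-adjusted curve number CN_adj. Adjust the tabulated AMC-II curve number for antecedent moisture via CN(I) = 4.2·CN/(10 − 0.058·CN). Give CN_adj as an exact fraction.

CN_adj = 102900/1079 ≈ 95.366

NRCS table: paved parking, roofs, soil group C → CN(II) = 98
Dry (AMC I): CN(I) = 4.2·98/(10 − 0.058·98) = (2058/5)/(1079/250) = 102900/1079 ≈ 95.366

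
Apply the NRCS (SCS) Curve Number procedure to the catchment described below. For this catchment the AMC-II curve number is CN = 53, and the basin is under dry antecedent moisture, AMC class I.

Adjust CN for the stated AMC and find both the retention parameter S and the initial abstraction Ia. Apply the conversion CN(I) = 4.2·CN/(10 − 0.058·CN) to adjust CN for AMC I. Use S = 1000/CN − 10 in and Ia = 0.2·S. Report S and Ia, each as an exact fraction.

CN(I) from CN(II)=53: (4.2·53)/(10 − 0.058·53) = 111300/3463 ≈ 32.140
Retention S: 1000/CN − 10 with CN=32.140 → S = 23500/1113 ≈ 21.114 in
Ia = 0.2·(23500/1113) = 4700/1113 in ≈ 4.223 in

S = 23500/1113 in ≈ 21.114 in; Ia = 4700/1113 in ≈ 4.223 in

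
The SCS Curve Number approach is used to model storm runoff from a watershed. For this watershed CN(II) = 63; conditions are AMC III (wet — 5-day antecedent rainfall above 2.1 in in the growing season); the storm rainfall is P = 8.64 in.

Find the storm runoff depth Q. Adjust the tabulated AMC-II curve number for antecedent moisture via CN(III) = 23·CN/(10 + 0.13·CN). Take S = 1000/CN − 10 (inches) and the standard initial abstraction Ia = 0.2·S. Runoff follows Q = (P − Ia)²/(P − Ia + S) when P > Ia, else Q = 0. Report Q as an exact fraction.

Q = 10840103282/1752311925 in ≈ 6.186 in

CN(III) from CN(II)=63: (23·63)/(10 + 0.13·63) = 144900/1819 ≈ 79.659
Retention S: 1000/CN − 10 with CN=79.659 → S = 3700/1449 ≈ 2.553 in
Ia = 0.2S: 0.2·2.553 = 0.511 in (exactly 740/1449)
Since P=8.640 > Ia=0.511: effective rainfall P−Ia = 294484/36225 in
Q = (294484/36225)²/((294484/36225) + 3700/1449) = (86720826256/1312250625)/(386984/36225) = 10840103282/1752311925 in ≈ 6.186 in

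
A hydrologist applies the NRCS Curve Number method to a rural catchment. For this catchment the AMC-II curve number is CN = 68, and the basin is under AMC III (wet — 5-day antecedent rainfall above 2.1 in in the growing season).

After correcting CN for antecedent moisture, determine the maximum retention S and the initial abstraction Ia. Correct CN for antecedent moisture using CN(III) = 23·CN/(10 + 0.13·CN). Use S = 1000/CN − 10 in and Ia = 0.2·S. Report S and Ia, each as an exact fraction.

S = 800/391 in ≈ 2.046 in; Ia = 160/391 in ≈ 0.409 in

Adjust CN=68 to AMC III: 23·68/(10 + 0.13·68) → 1564 ÷ (471/25) = 39100/471 ≈ 83.015
S = 1000/(39100/471) − 10 = 800/391 in ≈ 2.046 in
Initial abstraction Ia = S/5 = (800/391)/5 = 160/391 ≈ 0.409 in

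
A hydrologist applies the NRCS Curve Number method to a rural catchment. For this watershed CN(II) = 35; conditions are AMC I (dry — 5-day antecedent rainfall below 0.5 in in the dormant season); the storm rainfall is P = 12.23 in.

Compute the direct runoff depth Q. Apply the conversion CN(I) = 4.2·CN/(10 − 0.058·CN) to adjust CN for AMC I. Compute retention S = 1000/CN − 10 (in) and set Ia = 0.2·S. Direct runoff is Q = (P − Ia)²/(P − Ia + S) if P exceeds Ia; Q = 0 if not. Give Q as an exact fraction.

Q = 2478147961/10286780700 in ≈ 0.241 in

CN(I) from CN(II)=35: (4.2·35)/(10 − 0.058·35) = 14700/797 ≈ 18.444
Max retention: S = 1000/(14700/797) − 10 = 6500/147 in (≈ 44.218 in)
Ia = 0.2S: 0.2·44.218 = 8.844 in (exactly 1300/147)
Excess rainfall: 12.230 − 8.844 = 3.386 in; P > Ia so Q > 0
Q: (49781/14700)² ÷ (699781/14700) = 2478147961/10286780700 in (≈ 0.241 in)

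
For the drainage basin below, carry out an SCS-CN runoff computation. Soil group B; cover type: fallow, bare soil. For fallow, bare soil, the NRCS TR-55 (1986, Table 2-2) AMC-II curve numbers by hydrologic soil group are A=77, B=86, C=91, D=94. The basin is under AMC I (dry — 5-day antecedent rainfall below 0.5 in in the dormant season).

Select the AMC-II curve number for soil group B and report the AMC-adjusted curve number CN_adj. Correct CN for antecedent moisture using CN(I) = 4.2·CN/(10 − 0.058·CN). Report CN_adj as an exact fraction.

CN_adj = 12900/179 ≈ 72.067

NRCS table: fallow, bare soil, soil group B → CN(II) = 86
CN(I) from CN(II)=86: (4.2·86)/(10 − 0.058·86) = 12900/179 ≈ 72.067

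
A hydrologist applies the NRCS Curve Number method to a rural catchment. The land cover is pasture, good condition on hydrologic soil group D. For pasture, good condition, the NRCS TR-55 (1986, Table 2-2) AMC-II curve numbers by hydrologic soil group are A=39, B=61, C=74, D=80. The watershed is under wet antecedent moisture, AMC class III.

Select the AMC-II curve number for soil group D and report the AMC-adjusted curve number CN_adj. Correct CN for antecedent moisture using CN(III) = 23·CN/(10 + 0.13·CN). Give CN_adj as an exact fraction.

CN_adj = 4600/51 ≈ 90.196

NRCS table: pasture, good condition, soil group D → CN(II) = 80
CN(III) from CN(II)=80: (23·80)/(10 + 0.13·80) = 4600/51 ≈ 90.196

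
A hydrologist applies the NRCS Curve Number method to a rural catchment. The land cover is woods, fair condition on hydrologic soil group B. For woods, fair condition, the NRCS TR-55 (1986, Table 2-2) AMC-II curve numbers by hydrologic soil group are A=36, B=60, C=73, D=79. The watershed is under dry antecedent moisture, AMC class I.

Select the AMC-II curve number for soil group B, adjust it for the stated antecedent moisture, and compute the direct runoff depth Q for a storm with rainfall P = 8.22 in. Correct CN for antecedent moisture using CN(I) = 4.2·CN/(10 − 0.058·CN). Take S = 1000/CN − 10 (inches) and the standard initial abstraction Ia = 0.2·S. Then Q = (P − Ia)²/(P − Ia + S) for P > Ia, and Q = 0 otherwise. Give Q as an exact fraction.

NRCS table: woods, fair condition, soil group B → CN(II) = 60
Adjust CN=60 to AMC I: 4.2·60/(10 − 0.058·60) → 252 ÷ (163/25) = 6300/163 ≈ 38.650
Max retention: S = 1000/(6300/163) − 10 = 1000/63 in (≈ 15.873 in)
Ia = 0.2·(1000/63) = 200/63 in ≈ 3.175 in
Since P=8.220 > Ia=3.175: effective rainfall P−Ia = 15893/3150 in
Runoff Q = (P−Ia)²/(P−Ia+S) = (5.045)²/(5.045+15.873) = 252587449/207562950 ≈ 1.217 in

Q = 252587449/207562950 in ≈ 1.217 in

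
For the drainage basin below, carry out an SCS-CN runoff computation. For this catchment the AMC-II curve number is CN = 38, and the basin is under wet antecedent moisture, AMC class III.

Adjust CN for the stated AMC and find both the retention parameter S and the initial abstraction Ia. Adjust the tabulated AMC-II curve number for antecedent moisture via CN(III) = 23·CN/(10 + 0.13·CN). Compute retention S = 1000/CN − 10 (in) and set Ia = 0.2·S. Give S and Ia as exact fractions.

S = 3100/437 in ≈ 7.094 in; Ia = 620/437 in ≈ 1.419 in

CN(III) from CN(II)=38: (23·38)/(10 + 0.13·38) = 43700/747 ≈ 58.501
S = 1000/(43700/747) − 10 = 3100/437 in ≈ 7.094 in
Ia = 0.2S: 0.2·7.094 = 1.419 in (exactly 620/437)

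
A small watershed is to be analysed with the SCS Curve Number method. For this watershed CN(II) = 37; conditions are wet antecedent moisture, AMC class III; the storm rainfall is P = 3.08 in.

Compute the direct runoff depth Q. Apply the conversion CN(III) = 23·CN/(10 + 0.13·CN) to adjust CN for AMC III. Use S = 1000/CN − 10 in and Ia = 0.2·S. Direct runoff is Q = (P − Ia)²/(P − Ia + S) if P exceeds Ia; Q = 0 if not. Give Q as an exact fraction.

Q = 165405247/582105275 in ≈ 0.284 in

Adjust CN=37 to AMC III: 23·37/(10 + 0.13·37) → 851 ÷ (1481/100) = 85100/1481 ≈ 57.461
S = 1000/(85100/1481) − 10 = 6300/851 in ≈ 7.403 in
Initial abstraction Ia = S/5 = (6300/851)/5 = 1260/851 ≈ 1.481 in
Since P=3.080 > Ia=1.481: effective rainfall P−Ia = 34027/21275 in
Q = (34027/21275)²/((34027/21275) + 6300/851) = (1157836729/452625625)/(191527/21275) = 165405247/582105275 in ≈ 0.284 in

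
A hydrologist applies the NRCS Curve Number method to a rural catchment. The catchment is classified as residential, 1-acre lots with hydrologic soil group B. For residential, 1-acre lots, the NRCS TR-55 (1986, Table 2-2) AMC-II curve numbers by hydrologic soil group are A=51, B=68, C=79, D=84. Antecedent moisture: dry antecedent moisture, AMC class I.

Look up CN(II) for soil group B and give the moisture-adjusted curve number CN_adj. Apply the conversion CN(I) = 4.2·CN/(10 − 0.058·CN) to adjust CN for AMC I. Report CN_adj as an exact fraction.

CN_adj = 35700/757 ≈ 47.160

NRCS table: residential, 1-acre lots, soil group B → CN(II) = 68
Adjust CN=68 to AMC I: 4.2·68/(10 − 0.058·68) → (1428/5) ÷ (757/125) = 35700/757 ≈ 47.160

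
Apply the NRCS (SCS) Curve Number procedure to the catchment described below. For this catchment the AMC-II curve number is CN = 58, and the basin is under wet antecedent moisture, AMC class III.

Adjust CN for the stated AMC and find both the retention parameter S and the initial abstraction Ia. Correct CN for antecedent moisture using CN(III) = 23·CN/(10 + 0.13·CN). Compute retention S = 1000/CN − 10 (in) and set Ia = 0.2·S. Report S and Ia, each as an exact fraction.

Wet (AMC III): CN(III) = 23·58/(10 + 0.13·58) = 1334/(877/50) = 66700/877 ≈ 76.055
Retention S: 1000/CN − 10 with CN=76.055 → S = 2100/667 ≈ 3.148 in
Initial abstraction Ia = S/5 = (2100/667)/5 = 420/667 ≈ 0.630 in

S = 2100/667 in ≈ 3.148 in; Ia = 420/667 in ≈ 0.630 in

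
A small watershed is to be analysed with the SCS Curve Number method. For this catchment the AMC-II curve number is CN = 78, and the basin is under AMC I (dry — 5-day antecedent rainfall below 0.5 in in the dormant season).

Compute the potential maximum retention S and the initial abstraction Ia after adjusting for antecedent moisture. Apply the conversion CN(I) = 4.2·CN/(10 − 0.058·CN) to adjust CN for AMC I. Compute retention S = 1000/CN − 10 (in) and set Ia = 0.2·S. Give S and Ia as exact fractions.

CN(I) from CN(II)=78: (4.2·78)/(10 − 0.058·78) = 81900/1369 ≈ 59.825
S = 1000/(81900/1369) − 10 = 5500/819 in ≈ 6.716 in
Ia = 0.2S: 0.2·6.716 = 1.343 in (exactly 1100/819)

S = 5500/819 in ≈ 6.716 in; Ia = 1100/819 in ≈ 1.343 in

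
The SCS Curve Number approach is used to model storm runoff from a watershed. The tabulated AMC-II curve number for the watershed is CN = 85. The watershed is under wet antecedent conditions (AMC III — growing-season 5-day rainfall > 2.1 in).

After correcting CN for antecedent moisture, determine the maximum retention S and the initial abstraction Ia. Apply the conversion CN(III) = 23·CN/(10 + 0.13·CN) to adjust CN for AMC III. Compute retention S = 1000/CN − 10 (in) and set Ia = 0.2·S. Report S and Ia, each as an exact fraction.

S = 300/391 in ≈ 0.767 in; Ia = 60/391 in ≈ 0.153 in

CN(III) from CN(II)=85: (23·85)/(10 + 0.13·85) = 39100/421 ≈ 92.874
Retention S: 1000/CN − 10 with CN=92.874 → S = 300/391 ≈ 0.767 in
Ia = 0.2·(300/391) = 60/391 in ≈ 0.153 in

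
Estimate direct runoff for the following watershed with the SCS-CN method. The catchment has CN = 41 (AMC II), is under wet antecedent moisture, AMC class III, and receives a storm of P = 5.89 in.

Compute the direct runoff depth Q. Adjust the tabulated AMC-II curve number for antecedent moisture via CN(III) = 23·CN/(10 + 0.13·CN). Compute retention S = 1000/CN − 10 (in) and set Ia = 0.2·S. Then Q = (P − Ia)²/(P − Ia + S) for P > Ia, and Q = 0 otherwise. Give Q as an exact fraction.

CN(III) from CN(II)=41: (23·41)/(10 + 0.13·41) = 94300/1533 ≈ 61.513
Max retention: S = 1000/(94300/1533) − 10 = 5900/943 in (≈ 6.257 in)
Initial abstraction Ia = S/5 = (5900/943)/5 = 1180/943 ≈ 1.251 in
Since P=5.890 > Ia=1.251: effective rainfall P−Ia = 437427/94300 in
Q: (437427/94300)² ÷ (1027427/94300) = 191342380329/96886366100 in (≈ 1.975 in)

Q = 191342380329/96886366100 in ≈ 1.975 in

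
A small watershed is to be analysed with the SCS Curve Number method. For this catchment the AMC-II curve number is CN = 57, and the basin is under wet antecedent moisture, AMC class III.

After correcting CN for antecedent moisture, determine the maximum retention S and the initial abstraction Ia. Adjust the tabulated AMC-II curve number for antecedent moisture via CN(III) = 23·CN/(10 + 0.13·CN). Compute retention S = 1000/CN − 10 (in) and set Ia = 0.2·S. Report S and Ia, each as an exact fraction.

S = 4300/1311 in ≈ 3.280 in; Ia = 860/1311 in ≈ 0.656 in

Adjust CN=57 to AMC III: 23·57/(10 + 0.13·57) → 1311 ÷ (1741/100) = 131100/1741 ≈ 75.302
S = 1000/(131100/1741) − 10 = 4300/1311 in ≈ 3.280 in
Ia = 0.2·(4300/1311) = 860/1311 in ≈ 0.656 in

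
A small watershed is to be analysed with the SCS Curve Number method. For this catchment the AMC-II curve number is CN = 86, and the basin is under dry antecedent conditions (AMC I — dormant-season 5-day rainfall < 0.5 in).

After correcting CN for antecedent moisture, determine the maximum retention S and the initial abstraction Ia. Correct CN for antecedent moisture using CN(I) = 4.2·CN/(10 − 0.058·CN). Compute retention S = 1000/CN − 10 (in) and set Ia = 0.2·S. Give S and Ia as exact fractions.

S = 500/129 in ≈ 3.876 in; Ia = 100/129 in ≈ 0.775 in

Dry (AMC I): CN(I) = 4.2·86/(10 − 0.058·86) = (1806/5)/(1253/250) = 12900/179 ≈ 72.067
Retention S: 1000/CN − 10 with CN=72.067 → S = 500/129 ≈ 3.876 in
Ia = 0.2S: 0.2·3.876 = 0.775 in (exactly 100/129)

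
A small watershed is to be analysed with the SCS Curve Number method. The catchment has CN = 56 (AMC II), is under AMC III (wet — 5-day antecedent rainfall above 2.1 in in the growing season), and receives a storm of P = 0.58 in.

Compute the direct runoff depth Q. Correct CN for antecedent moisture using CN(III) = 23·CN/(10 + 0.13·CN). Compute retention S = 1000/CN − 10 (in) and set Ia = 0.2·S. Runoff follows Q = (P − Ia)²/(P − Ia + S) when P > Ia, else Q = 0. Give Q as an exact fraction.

Q = 0 in ≈ 0.000 in

Wet (AMC III): CN(III) = 23·56/(10 + 0.13·56) = 1288/(432/25) = 4025/54 ≈ 74.537
S = 1000/(4025/54) − 10 = 550/161 in ≈ 3.416 in
Initial abstraction Ia = S/5 = (550/161)/5 = 110/161 ≈ 0.683 in
P = 0.580 ≤ Ia = 0.683 in: entire storm abstracted, Q = 0.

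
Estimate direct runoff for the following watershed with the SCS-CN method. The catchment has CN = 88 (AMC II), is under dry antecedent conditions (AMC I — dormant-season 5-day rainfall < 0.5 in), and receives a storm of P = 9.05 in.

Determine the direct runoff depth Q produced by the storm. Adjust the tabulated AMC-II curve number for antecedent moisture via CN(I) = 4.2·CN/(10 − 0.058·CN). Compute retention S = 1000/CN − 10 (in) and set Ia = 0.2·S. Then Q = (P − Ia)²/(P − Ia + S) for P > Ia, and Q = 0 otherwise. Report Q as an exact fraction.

Dry (AMC I): CN(I) = 4.2·88/(10 − 0.058·88) = (1848/5)/(612/125) = 3850/51 ≈ 75.490
S = 1000/(3850/51) − 10 = 250/77 in ≈ 3.247 in
Initial abstraction Ia = S/5 = (250/77)/5 = 50/77 ≈ 0.649 in
P − Ia = 9.050 − 0.649 = 12937/1540 ≈ 8.401 in (> 0, runoff occurs)
Q: (12937/1540)² ÷ (17937/1540) = 167365969/27622980 in (≈ 6.059 in)

Q = 167365969/27622980 in ≈ 6.059 in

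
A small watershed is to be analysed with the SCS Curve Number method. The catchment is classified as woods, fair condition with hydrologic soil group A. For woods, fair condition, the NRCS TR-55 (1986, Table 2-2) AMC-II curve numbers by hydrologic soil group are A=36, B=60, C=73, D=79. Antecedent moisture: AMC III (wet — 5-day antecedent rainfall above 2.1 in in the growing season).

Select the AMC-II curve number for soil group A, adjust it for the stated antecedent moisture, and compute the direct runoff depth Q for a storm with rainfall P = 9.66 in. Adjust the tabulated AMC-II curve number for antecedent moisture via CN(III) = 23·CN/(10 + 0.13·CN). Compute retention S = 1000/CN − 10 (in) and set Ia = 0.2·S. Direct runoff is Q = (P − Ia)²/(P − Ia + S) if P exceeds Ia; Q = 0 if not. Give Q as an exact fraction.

Q = 7052808361/1697203350 in ≈ 4.156 in

NRCS table: woods, fair condition, soil group A → CN(II) = 36
Wet (AMC III): CN(III) = 23·36/(10 + 0.13·36) = 828/(367/25) = 20700/367 ≈ 56.403
Retention S: 1000/CN − 10 with CN=56.403 → S = 1600/207 ≈ 7.729 in
Ia = 0.2S: 0.2·7.729 = 1.546 in (exactly 320/207)
Since P=9.660 > Ia=1.546: effective rainfall P−Ia = 83981/10350 in
Runoff Q = (P−Ia)²/(P−Ia+S) = (8.114)²/(8.114+7.729) = 7052808361/1697203350 ≈ 4.156 in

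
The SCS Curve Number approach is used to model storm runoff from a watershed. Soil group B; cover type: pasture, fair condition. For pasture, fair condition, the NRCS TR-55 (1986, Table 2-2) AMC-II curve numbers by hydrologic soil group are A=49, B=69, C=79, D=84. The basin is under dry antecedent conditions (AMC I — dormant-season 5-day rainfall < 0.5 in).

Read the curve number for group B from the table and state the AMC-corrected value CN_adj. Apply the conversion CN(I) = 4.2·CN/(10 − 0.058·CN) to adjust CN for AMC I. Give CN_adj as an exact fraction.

CN_adj = 144900/2999 ≈ 48.316

NRCS table: pasture, fair condition, soil group B → CN(II) = 69
Adjust CN=69 to AMC I: 4.2·69/(10 − 0.058·69) → (1449/5) ÷ (2999/500) = 144900/2999 ≈ 48.316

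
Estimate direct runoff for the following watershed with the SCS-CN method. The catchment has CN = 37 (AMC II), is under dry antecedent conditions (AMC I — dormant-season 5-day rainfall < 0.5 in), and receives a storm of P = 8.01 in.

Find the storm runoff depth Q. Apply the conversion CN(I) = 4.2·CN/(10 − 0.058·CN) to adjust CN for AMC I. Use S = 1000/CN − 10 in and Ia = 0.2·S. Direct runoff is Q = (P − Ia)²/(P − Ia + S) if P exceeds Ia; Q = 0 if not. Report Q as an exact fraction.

Adjust CN=37 to AMC I: 4.2·37/(10 − 0.058·37) → (777/5) ÷ (3927/500) = 3700/187 ≈ 19.786
Max retention: S = 1000/(3700/187) − 10 = 1500/37 in (≈ 40.541 in)
Initial abstraction Ia = S/5 = (1500/37)/5 = 300/37 ≈ 8.108 in
P = 8.010 ≤ Ia = 8.108 in: entire storm abstracted, Q = 0.

Q = 0 in ≈ 0.000 in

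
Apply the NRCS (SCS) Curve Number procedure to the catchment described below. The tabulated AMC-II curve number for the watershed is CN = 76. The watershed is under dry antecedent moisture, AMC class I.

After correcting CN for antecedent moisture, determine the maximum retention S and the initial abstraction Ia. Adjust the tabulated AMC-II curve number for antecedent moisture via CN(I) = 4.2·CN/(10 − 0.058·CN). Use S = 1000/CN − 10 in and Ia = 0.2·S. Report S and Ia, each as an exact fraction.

S = 1000/133 in ≈ 7.519 in; Ia = 200/133 in ≈ 1.504 in

Dry (AMC I): CN(I) = 4.2·76/(10 − 0.058·76) = (1596/5)/(699/125) = 13300/233 ≈ 57.082
Max retention: S = 1000/(13300/233) − 10 = 1000/133 in (≈ 7.519 in)
Ia = 0.2·(1000/133) = 200/133 in ≈ 1.504 in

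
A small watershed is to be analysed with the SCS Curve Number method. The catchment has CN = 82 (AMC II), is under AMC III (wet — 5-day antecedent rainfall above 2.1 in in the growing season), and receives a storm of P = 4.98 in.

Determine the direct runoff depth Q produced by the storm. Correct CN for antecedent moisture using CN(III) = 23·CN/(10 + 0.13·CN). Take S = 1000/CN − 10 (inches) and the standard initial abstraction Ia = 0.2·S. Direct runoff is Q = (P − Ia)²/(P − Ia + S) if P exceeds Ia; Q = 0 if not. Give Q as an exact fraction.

Wet (AMC III): CN(III) = 23·82/(10 + 0.13·82) = 1886/(1033/50) = 94300/1033 ≈ 91.288
Retention S: 1000/CN − 10 with CN=91.288 → S = 900/943 ≈ 0.954 in
Ia = 0.2·(900/943) = 180/943 in ≈ 0.191 in
P − Ia = 4.980 − 0.191 = 225807/47150 ≈ 4.789 in (> 0, runoff occurs)
Runoff Q = (P−Ia)²/(P−Ia+S) = (4.789)²/(4.789+0.954) = 16996267083/4256183350 ≈ 3.993 in

Q = 16996267083/4256183350 in ≈ 3.993 in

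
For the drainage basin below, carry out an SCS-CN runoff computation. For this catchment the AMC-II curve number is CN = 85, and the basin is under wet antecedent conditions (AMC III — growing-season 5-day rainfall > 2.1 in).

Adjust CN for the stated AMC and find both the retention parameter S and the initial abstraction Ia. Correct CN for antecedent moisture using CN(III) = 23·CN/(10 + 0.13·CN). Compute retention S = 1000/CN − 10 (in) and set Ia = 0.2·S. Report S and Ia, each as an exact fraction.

Wet (AMC III): CN(III) = 23·85/(10 + 0.13·85) = 1955/(421/20) = 39100/421 ≈ 92.874
Retention S: 1000/CN − 10 with CN=92.874 → S = 300/391 ≈ 0.767 in
Initial abstraction Ia = S/5 = (300/391)/5 = 60/391 ≈ 0.153 in

S = 300/391 in ≈ 0.767 in; Ia = 60/391 in ≈ 0.153 in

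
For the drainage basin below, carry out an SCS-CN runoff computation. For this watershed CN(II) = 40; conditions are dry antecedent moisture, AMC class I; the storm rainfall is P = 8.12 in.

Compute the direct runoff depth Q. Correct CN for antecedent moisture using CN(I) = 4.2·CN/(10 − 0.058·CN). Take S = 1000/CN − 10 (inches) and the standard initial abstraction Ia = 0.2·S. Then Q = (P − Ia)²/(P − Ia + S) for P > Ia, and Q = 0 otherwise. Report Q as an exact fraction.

Adjust CN=40 to AMC I: 4.2·40/(10 − 0.058·40) → 168 ÷ (192/25) = 175/8 ≈ 21.875
Retention S: 1000/CN − 10 with CN=21.875 → S = 250/7 ≈ 35.714 in
Ia = 0.2·(250/7) = 50/7 in ≈ 7.143 in
Since P=8.120 > Ia=7.143: effective rainfall P−Ia = 171/175 in
Runoff Q = (P−Ia)²/(P−Ia+S) = (0.977)²/(0.977+35.714) = 29241/1123675 ≈ 0.026 in

Q = 29241/1123675 in ≈ 0.026 in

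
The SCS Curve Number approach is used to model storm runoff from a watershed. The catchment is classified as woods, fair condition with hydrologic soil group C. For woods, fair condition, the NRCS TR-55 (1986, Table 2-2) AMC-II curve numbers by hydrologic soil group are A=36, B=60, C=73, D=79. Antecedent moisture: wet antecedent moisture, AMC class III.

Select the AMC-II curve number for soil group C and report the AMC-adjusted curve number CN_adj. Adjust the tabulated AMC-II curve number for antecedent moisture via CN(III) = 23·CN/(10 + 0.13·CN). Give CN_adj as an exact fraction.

NRCS table: woods, fair condition, soil group C → CN(II) = 73
Wet (AMC III): CN(III) = 23·73/(10 + 0.13·73) = 1679/(1949/100) = 167900/1949 ≈ 86.147

CN_adj = 167900/1949 ≈ 86.147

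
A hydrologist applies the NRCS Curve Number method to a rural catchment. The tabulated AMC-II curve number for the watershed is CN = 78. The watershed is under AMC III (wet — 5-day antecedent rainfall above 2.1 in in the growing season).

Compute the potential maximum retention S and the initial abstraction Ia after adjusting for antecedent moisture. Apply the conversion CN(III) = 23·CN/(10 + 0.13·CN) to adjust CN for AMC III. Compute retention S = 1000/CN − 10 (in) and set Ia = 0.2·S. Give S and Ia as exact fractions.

CN(III) from CN(II)=78: (23·78)/(10 + 0.13·78) = 89700/1007 ≈ 89.076
Retention S: 1000/CN − 10 with CN=89.076 → S = 1100/897 ≈ 1.226 in
Initial abstraction Ia = S/5 = (1100/897)/5 = 220/897 ≈ 0.245 in

S = 1100/897 in ≈ 1.226 in; Ia = 220/897 in ≈ 0.245 in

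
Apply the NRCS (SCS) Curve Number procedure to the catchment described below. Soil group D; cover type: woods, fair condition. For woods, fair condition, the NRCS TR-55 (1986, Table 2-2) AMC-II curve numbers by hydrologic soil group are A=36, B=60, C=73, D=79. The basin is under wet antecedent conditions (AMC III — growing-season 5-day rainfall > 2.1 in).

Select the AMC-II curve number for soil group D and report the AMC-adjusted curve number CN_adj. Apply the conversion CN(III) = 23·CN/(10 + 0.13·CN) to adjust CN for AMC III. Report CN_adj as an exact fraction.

CN_adj = 181700/2027 ≈ 89.640

NRCS table: woods, fair condition, soil group D → CN(II) = 79
CN(III) from CN(II)=79: (23·79)/(10 + 0.13·79) = 181700/2027 ≈ 89.640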